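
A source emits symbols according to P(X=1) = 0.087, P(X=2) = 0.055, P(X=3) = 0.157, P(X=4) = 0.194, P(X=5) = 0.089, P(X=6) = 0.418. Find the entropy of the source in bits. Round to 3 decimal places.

H(X) = −Σ p·log₂ p.
  −(0.087)·log₂(0.087) = 0.3065
  −(0.055)·log₂(0.055) = 0.2301
  −(0.157)·log₂(0.157) = 0.4194
  −(0.194)·log₂(0.194) = 0.4590
  −(0.089)·log₂(0.089) = 0.3106
  −(0.418)·log₂(0.418) = 0.5260
Sum: 0.3065 + 0.2301 + 0.4194 + 0.4590 + 0.3106 + 0.5260 = 2.252 bits.

2.252 bits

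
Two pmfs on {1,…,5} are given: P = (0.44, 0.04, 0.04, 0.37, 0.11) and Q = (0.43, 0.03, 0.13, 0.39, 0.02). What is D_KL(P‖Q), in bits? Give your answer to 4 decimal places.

0.2056 bits

D(P‖Q) = Σ p·log₂(p/q).
  0.44·log₂(0.44/0.43) = 0.01459
  0.04·log₂(0.04/0.03) = 0.01660
  0.04·log₂(0.04/0.13) = -0.06802
  0.37·log₂(0.37/0.39) = -0.02810
  0.11·log₂(0.11/0.02) = 0.27054
D(P‖Q) = 0.2056 bits.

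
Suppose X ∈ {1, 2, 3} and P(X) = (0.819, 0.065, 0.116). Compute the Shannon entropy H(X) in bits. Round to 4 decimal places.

0.8528 bits

H(X) = −Σ p·log₂ p.
  −(0.819)·log₂(0.819) = 0.23592
  −(0.065)·log₂(0.065) = 0.25632
  −(0.116)·log₂(0.116) = 0.36051
Sum: 0.23592 + 0.25632 + 0.36051 = 0.8528 bits.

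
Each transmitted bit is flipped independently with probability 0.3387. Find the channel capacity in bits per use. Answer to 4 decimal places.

Binary symmetric channel: C = 1 − h₂(ε) where h₂ is the binary entropy function.
h₂(0.3387) = −0.3387·log₂0.3387 − 0.6613·log₂0.6613 = 0.9236.
C = 1 − 0.9236 = 0.0764 bits per channel use.

0.0764 bits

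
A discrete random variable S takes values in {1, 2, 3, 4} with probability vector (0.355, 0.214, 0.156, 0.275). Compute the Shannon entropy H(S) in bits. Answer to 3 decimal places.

H(S) = −Σ p·log₂ p.
  −(0.355)·log₂(0.355) = 0.5304
  −(0.214)·log₂(0.214) = 0.4760
  −(0.156)·log₂(0.156) = 0.4181
  −(0.275)·log₂(0.275) = 0.5122
Sum: 0.5304 + 0.4760 + 0.4181 + 0.5122 = 1.937 bits.

1.937 bits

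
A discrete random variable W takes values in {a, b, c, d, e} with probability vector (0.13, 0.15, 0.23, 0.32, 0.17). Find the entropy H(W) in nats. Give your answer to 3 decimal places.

1.554 nats

H(W) = −Σ p·ln p.
  −(0.13)·ln(0.13) = 0.2652
  −(0.15)·ln(0.15) = 0.2846
  −(0.23)·ln(0.23) = 0.3380
  −(0.32)·ln(0.32) = 0.3646
  −(0.17)·ln(0.17) = 0.3012
Sum: 0.2652 + 0.2846 + 0.3380 + 0.3646 + 0.3012 = 1.554 nats.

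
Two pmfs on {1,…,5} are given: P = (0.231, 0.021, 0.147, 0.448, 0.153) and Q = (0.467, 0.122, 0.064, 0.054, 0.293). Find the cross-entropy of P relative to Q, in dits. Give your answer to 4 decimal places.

H(P,Q) = −Σ p·log₁₀ q.
  −0.231·log₁₀(0.467) = 0.07639
  −0.021·log₁₀(0.122) = 0.01919
  −0.147·log₁₀(0.064) = 0.17549
  −0.448·log₁₀(0.054) = 0.56789
  −0.153·log₁₀(0.293) = 0.08157
H(P,Q) = 0.9205 dits.

0.9205 dits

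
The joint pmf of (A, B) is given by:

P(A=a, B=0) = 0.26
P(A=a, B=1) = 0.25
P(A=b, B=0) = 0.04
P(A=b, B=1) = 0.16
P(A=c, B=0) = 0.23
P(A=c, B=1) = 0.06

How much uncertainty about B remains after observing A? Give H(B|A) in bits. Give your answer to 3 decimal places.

Chain rule: H(B|A) = H(A,B) − H(A).
Marginals: p(A) = (0.5100, 0.2000, 0.2900), p(B) = (0.5300, 0.4700).
H(A,B) = 2.3453 bits; H(A) = 1.4777 bits.
H(B|A) = 2.3453 − 1.4777 = 0.868 bits.

0.868 bits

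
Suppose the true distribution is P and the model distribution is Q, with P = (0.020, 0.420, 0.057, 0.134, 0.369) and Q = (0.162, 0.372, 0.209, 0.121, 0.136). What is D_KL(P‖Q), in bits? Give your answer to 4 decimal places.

D(P‖Q) = Σ p·log₂(p/q).
  0.020·log₂(0.020/0.162) = -0.06036
  0.420·log₂(0.420/0.372) = 0.07354
  0.057·log₂(0.057/0.209) = -0.10684
  0.134·log₂(0.134/0.121) = 0.01973
  0.369·log₂(0.369/0.136) = 0.53137
D(P‖Q) = 0.4574 bits.

0.4574 bits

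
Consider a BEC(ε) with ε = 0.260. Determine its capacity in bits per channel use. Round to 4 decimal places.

0.7400 bits

Binary erasure channel: capacity C = 1 − ε.
C = 1 − 0.260 = 0.7400 bits per channel use.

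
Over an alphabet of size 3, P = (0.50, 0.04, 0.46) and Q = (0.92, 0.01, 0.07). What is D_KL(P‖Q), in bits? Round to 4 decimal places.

0.8896 bits

D(P‖Q) = Σ p·log₂(p/q).
  0.50·log₂(0.50/0.92) = -0.43985
  0.04·log₂(0.04/0.01) = 0.08000
  0.46·log₂(0.46/0.07) = 1.24946
D(P‖Q) = 0.8896 bits.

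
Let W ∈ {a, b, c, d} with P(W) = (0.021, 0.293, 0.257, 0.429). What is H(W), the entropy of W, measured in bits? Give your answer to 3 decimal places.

1.664 bits

H(W) = −Σ p·log₂ p.
  −(0.021)·log₂(0.021) = 0.1170
  −(0.293)·log₂(0.293) = 0.5189
  −(0.257)·log₂(0.257) = 0.5038
  −(0.429)·log₂(0.429) = 0.5238
Sum: 0.1170 + 0.5189 + 0.5038 + 0.5238 = 1.664 bits.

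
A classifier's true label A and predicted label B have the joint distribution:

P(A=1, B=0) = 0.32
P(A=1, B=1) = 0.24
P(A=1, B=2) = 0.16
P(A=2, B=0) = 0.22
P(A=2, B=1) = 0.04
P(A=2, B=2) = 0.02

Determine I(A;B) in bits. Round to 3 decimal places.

Marginals: p(A) = (0.7200, 0.2800), p(B) = (0.5400, 0.2800, 0.1800).
I(A;B) = H(A) + H(B) − H(A,B).
H(A) = 0.8555, H(B) = 1.4396, H(A,B) = 2.2224.
I(A;B) = 0.8555 + 1.4396 − 2.2224 = 0.073 bits.

0.073 bits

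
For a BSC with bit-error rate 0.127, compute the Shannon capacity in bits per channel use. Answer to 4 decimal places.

Binary symmetric channel: C = 1 − h₂(ε) where h₂ is the binary entropy function.
h₂(0.127) = −0.127·log₂0.127 − 0.873·log₂0.873 = 0.5492.
C = 1 − 0.5492 = 0.4508 bits per channel use.

0.4508 bits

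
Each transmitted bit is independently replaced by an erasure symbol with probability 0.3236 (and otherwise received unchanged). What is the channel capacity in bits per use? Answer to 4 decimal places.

Binary erasure channel: capacity C = 1 − ε.
C = 1 − 0.3236 = 0.6764 bits per channel use.

0.6764 bits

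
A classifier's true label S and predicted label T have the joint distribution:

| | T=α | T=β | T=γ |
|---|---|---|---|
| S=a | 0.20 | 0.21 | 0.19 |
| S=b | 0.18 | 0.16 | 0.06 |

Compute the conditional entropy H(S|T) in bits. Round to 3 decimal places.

0.943 bits

Chain rule: H(S|T) = H(S,T) − H(T).
Marginals: p(S) = (0.6000, 0.4000), p(T) = (0.3800, 0.3700, 0.2500).
H(S,T) = 2.5043 bits; H(T) = 1.5612 bits.
H(S|T) = 2.5043 − 1.5612 = 0.943 bits.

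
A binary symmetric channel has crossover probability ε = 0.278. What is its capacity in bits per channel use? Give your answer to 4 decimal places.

0.1473 bits

Binary symmetric channel: C = 1 − h₂(ε) where h₂ is the binary entropy function.
h₂(0.278) = −0.278·log₂0.278 − 0.722·log₂0.722 = 0.8527.
C = 1 − 0.8527 = 0.1473 bits per channel use.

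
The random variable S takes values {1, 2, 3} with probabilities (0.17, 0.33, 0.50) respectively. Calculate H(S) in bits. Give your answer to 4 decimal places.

1.4624 bits

H(S) = −Σ p·log₂ p.
  −(0.17)·log₂(0.17) = 0.43459
  −(0.33)·log₂(0.33) = 0.52782
  −(0.50)·log₂(0.50) = 0.50000
Sum: 0.43459 + 0.52782 + 0.50000 = 1.4624 bits.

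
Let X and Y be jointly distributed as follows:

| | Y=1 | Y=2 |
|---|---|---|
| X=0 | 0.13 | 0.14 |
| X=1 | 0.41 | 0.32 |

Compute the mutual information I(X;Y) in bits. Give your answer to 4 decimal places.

0.0037 bits

Marginals: p(X) = (0.2700, 0.7300), p(Y) = (0.5400, 0.4600).
I(X;Y) = H(X) + H(Y) − H(X,Y).
H(X) = 0.8415, H(Y) = 0.9954, H(X,Y) = 1.8332.
I(X;Y) = 0.8415 + 0.9954 − 1.8332 = 0.0037 bits.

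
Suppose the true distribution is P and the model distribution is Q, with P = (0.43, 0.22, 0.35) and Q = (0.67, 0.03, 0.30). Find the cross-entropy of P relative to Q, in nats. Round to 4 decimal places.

H(P,Q) = −Σ p·ln q.
  −0.43·ln(0.67) = 0.17221
  −0.22·ln(0.03) = 0.77144
  −0.35·ln(0.30) = 0.42139
H(P,Q) = 1.3650 nats.

1.3650 nats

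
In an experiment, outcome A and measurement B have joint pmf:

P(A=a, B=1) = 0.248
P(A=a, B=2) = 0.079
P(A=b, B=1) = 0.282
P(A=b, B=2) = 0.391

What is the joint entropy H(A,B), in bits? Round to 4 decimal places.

H(A,B) = −Σ p(x,y)·log₂ p(x,y) over all 4 cells.
  cell (a,1): −0.248·log₂0.248 = 0.49887
  cell (a,2): −0.079·log₂0.079 = 0.28930
  cell (b,1): −0.282·log₂0.282 = 0.51500
  cell (b,2): −0.391·log₂0.391 = 0.52971
Sum = 1.8329 bits.

1.8329 bits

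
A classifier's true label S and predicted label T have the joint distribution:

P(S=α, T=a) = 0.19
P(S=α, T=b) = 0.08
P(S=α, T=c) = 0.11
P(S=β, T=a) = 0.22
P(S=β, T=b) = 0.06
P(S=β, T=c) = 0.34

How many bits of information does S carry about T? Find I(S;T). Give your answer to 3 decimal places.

0.051 bits

Marginals: p(S) = (0.3800, 0.6200), p(T) = (0.4100, 0.1400, 0.4500).
I(S;T) = H(S) + H(T) − H(S,T).
H(S) = 0.9580, H(T) = 1.4429, H(S,T) = 2.3503.
I(S;T) = 0.9580 + 1.4429 − 2.3503 = 0.051 bits.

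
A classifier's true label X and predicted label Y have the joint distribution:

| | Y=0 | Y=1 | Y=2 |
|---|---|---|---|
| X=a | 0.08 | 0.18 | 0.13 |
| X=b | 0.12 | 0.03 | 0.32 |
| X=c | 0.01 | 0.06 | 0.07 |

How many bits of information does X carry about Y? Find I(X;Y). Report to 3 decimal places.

0.169 bits

Marginals: p(X) = (0.3900, 0.4700, 0.1400), p(Y) = (0.2100, 0.2700, 0.5200).
I(X;Y) = H(X) + H(Y) − H(X,Y).
H(X) = 1.4389, H(Y) = 1.4734, H(X,Y) = 2.7429.
I(X;Y) = 1.4389 + 1.4734 − 2.7429 = 0.169 bits.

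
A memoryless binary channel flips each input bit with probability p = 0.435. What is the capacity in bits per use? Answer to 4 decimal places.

Binary symmetric channel: C = 1 − h₂(ε) where h₂ is the binary entropy function.
h₂(0.435) = −0.435·log₂0.435 − 0.565·log₂0.565 = 0.9878.
C = 1 − 0.9878 = 0.0122 bits per channel use.

0.0122 bits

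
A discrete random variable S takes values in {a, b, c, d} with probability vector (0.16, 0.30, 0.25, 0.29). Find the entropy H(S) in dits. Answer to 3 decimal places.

0.591 dits

H(S) = −Σ p·log₁₀ p.
  −(0.16)·log₁₀(0.16) = 0.1273
  −(0.30)·log₁₀(0.30) = 0.1569
  −(0.25)·log₁₀(0.25) = 0.1505
  −(0.29)·log₁₀(0.29) = 0.1559
Sum: 0.1273 + 0.1569 + 0.1505 + 0.1559 = 0.591 dits.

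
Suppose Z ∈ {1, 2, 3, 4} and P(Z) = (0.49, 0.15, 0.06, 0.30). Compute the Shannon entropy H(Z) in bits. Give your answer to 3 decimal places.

H(Z) = −Σ p·log₂ p.
  −(0.49)·log₂(0.49) = 0.5043
  −(0.15)·log₂(0.15) = 0.4105
  −(0.06)·log₂(0.06) = 0.2435
  −(0.30)·log₂(0.30) = 0.5211
Sum: 0.5043 + 0.4105 + 0.2435 + 0.5211 = 1.679 bits.

1.679 bits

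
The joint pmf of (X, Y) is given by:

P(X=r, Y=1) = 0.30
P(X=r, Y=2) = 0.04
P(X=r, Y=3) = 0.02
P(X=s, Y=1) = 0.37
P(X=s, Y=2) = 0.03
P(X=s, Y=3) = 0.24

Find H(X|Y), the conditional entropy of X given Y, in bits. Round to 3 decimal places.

Marginals: p(X) = (0.3600, 0.6400), p(Y) = (0.6700, 0.0700, 0.2600).
H(X|Y) = Σ p(Y) · H(X|Y=·).
  Y=1: p=0.6700, H(X|Y=1) = 0.9921
  Y=2: p=0.0700, H(X|Y=2) = 0.9852
  Y=3: p=0.2600, H(X|Y=3) = 0.3912
Weighted sum = 0.835 bits.

0.835 bits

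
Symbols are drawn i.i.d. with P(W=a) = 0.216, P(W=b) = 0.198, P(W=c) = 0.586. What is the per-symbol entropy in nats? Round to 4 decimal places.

H(W) = −Σ p·ln p.
  −(0.216)·ln(0.216) = 0.33102
  −(0.198)·ln(0.198) = 0.32066
  −(0.586)·ln(0.586) = 0.31318
Sum: 0.33102 + 0.32066 + 0.31318 = 0.9649 nats.

0.9649 nats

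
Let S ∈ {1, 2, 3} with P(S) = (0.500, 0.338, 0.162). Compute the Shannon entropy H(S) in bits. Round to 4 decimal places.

1.4543 bits

H(S) = −Σ p·log₂ p.
  −(0.500)·log₂(0.500) = 0.50000
  −(0.338)·log₂(0.338) = 0.52894
  −(0.162)·log₂(0.162) = 0.42540
Sum: 0.50000 + 0.52894 + 0.42540 = 1.4543 bits.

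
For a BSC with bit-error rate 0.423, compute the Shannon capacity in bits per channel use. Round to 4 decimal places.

Binary symmetric channel: C = 1 − h₂(ε) where h₂ is the binary entropy function.
h₂(0.423) = −0.423·log₂0.423 − 0.577·log₂0.577 = 0.9828.
C = 1 − 0.9828 = 0.0172 bits per channel use.

0.0172 bits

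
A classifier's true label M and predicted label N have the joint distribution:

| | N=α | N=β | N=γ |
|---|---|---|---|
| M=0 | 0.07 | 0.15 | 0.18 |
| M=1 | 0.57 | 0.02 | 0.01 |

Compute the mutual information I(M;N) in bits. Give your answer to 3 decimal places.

0.507 bits

Marginals: p(M) = (0.4000, 0.6000), p(N) = (0.6400, 0.1700, 0.1900).
I(M;N) = H(M) + H(N) − H(M,N).
H(M) = 0.9710, H(N) = 1.3019, H(M,N) = 1.7660.
I(M;N) = 0.9710 + 1.3019 − 1.7660 = 0.507 bits.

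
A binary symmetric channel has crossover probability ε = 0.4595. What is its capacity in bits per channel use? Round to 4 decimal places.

Binary symmetric channel: C = 1 − h₂(ε) where h₂ is the binary entropy function.
h₂(0.4595) = −0.4595·log₂0.4595 − 0.5405·log₂0.5405 = 0.9953.
C = 1 − 0.9953 = 0.0047 bits per channel use.

0.0047 bits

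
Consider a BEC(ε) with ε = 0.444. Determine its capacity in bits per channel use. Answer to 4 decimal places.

0.5560 bits

Binary erasure channel: capacity C = 1 − ε.
C = 1 − 0.444 = 0.5560 bits per channel use.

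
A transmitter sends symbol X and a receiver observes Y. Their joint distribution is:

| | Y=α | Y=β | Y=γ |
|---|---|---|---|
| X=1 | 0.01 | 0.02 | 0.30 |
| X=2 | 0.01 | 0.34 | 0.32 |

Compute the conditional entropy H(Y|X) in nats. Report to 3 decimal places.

Chain rule: H(Y|X) = H(X,Y) − H(X).
Marginals: p(X) = (0.3300, 0.6700), p(Y) = (0.0200, 0.3600, 0.6200).
H(X,Y) = 1.2629 nats; H(X) = 0.6342 nats.
H(Y|X) = 1.2629 − 0.6342 = 0.629 nats.

0.629 nats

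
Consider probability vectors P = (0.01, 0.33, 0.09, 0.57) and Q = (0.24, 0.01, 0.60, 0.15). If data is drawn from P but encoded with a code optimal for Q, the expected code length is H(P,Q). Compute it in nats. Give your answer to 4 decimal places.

2.6613 nats

H(P,Q) = −Σ p·ln q.
  −0.01·ln(0.24) = 0.01427
  −0.33·ln(0.01) = 1.51971
  −0.09·ln(0.60) = 0.04597
  −0.57·ln(0.15) = 1.08136
H(P,Q) = 2.6613 nats.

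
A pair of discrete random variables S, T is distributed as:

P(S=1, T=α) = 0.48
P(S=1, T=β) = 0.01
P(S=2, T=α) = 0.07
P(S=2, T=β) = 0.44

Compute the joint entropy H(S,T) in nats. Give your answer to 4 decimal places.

0.9457 nats

H(S,T) = −Σ p(x,y)·ln p(x,y) over all 4 cells.
  cell (1,α): −0.48·ln0.48 = 0.35231
  cell (1,β): −0.01·ln0.01 = 0.04605
  cell (2,α): −0.07·ln0.07 = 0.18615
  cell (2,β): −0.44·ln0.44 = 0.36123
Sum = 0.9457 nats.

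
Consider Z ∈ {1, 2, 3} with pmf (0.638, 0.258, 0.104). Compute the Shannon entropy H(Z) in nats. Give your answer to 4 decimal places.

H(Z) = −Σ p·ln p.
  −(0.638)·ln(0.638) = 0.28673
  −(0.258)·ln(0.258) = 0.34954
  −(0.104)·ln(0.104) = 0.23539
Sum: 0.28673 + 0.34954 + 0.23539 = 0.8717 nats.

0.8717 nats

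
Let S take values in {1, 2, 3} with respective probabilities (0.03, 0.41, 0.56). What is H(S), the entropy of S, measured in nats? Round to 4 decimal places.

0.7955 nats

H(S) = −Σ p·ln p.
  −(0.03)·ln(0.03) = 0.10520
  −(0.41)·ln(0.41) = 0.36556
  −(0.56)·ln(0.56) = 0.32470
Sum: 0.10520 + 0.36556 + 0.32470 = 0.7955 nats.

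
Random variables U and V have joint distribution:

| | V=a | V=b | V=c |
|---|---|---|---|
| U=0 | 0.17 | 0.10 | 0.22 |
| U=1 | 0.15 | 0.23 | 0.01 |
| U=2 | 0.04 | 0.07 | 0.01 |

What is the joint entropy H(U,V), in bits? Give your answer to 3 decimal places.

H(U,V) = −Σ p(x,y)·log₂ p(x,y) over all 9 cells.
  cell (0,a): −0.17·log₂0.17 = 0.4346
  cell (0,b): −0.10·log₂0.10 = 0.3322
  cell (0,c): −0.22·log₂0.22 = 0.4806
  cell (1,a): −0.15·log₂0.15 = 0.4105
  cell (1,b): −0.23·log₂0.23 = 0.4877
  cell (1,c): −0.01·log₂0.01 = 0.0664
  cell (2,a): −0.04·log₂0.04 = 0.1858
  cell (2,b): −0.07·log₂0.07 = 0.2686
  cell (2,c): −0.01·log₂0.01 = 0.0664
Sum = 2.733 bits.

2.733 bits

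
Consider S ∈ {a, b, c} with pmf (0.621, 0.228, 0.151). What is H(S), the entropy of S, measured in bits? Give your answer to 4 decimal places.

1.3250 bits

H(S) = −Σ p·log₂ p.
  −(0.621)·log₂(0.621) = 0.42683
  −(0.228)·log₂(0.228) = 0.48630
  −(0.151)·log₂(0.151) = 0.41183
Sum: 0.42683 + 0.48630 + 0.41183 = 1.3250 bits.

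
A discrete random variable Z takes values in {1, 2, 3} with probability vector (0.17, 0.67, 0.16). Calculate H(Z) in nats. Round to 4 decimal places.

H(Z) = −Σ p·ln p.
  −(0.17)·ln(0.17) = 0.30123
  −(0.67)·ln(0.67) = 0.26832
  −(0.16)·ln(0.16) = 0.29321
Sum: 0.30123 + 0.26832 + 0.29321 = 0.8628 nats.

0.8628 nats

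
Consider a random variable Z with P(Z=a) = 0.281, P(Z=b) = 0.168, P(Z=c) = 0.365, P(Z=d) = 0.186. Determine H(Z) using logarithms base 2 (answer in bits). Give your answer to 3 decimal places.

H(Z) = −Σ p·log₂ p.
  −(0.281)·log₂(0.281) = 0.5146
  −(0.168)·log₂(0.168) = 0.4323
  −(0.365)·log₂(0.365) = 0.5307
  −(0.186)·log₂(0.186) = 0.4514
Sum: 0.5146 + 0.4323 + 0.5307 + 0.4514 = 1.929 bits.

1.929 bits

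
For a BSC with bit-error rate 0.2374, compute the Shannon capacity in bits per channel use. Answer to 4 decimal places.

Binary symmetric channel: C = 1 − h₂(ε) where h₂ is the binary entropy function.
h₂(0.2374) = −0.2374·log₂0.2374 − 0.7626·log₂0.7626 = 0.7907.
C = 1 − 0.7907 = 0.2093 bits per channel use.

0.2093 bits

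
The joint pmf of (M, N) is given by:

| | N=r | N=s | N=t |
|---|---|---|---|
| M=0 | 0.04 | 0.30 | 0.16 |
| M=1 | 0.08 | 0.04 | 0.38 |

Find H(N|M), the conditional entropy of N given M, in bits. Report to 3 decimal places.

Chain rule: H(N|M) = H(M,N) − H(M).
Marginals: p(M) = (0.5000, 0.5000), p(N) = (0.1200, 0.3400, 0.5400).
H(M,N) = 2.1376 bits; H(M) = 1.0000 bits.
H(N|M) = 2.1376 − 1.0000 = 1.138 bits.

1.138 bits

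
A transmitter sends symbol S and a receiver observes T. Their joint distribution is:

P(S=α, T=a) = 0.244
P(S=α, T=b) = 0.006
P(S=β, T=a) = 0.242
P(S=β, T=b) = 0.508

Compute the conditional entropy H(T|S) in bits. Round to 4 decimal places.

0.7213 bits

Marginals: p(S) = (0.2500, 0.7500), p(T) = (0.4860, 0.5140).
H(T|S) = Σ p(S) · H(T|S=·).
  S=α: p=0.2500, H(T|S=α) = 0.1633
  S=β: p=0.7500, H(T|S=β) = 0.9073
Weighted sum = 0.7213 bits.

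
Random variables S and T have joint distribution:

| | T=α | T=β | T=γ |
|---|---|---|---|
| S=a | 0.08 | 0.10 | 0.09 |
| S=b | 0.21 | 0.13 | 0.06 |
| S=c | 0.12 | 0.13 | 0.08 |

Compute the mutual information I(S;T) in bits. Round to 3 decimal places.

0.036 bits

Marginals: p(S) = (0.2700, 0.4000, 0.3300), p(T) = (0.4100, 0.3600, 0.2300).
I(S;T) = H(S) + H(T) − H(S,T).
H(S) = 1.5666, H(T) = 1.5457, H(S,T) = 3.0766.
I(S;T) = 1.5666 + 1.5457 − 3.0766 = 0.036 bits.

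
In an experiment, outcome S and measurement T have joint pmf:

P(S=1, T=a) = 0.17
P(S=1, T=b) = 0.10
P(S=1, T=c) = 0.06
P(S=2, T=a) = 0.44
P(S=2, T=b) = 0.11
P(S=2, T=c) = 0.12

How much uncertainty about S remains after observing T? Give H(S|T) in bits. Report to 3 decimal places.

0.896 bits

Chain rule: H(S|T) = H(S,T) − H(T).
Marginals: p(S) = (0.3300, 0.6700), p(T) = (0.6100, 0.2100, 0.1800).
H(S,T) = 2.2488 bits; H(T) = 1.3531 bits.
H(S|T) = 2.2488 − 1.3531 = 0.896 bits.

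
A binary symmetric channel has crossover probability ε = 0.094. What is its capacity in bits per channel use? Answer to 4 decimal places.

Binary symmetric channel: C = 1 − h₂(ε) where h₂ is the binary entropy function.
h₂(0.094) = −0.094·log₂0.094 − 0.906·log₂0.906 = 0.4497.
C = 1 − 0.4497 = 0.5503 bits per channel use.

0.5503 bits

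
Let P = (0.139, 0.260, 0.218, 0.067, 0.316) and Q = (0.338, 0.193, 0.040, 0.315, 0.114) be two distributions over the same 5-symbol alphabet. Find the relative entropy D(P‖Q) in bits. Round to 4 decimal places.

D(P‖Q) = Σ p·log₂(p/q).
  0.139·log₂(0.139/0.338) = -0.17819
  0.260·log₂(0.260/0.193) = 0.11178
  0.218·log₂(0.218/0.040) = 0.53328
  0.067·log₂(0.067/0.315) = -0.14962
  0.316·log₂(0.316/0.114) = 0.46480
D(P‖Q) = 0.7821 bits.

0.7821 bits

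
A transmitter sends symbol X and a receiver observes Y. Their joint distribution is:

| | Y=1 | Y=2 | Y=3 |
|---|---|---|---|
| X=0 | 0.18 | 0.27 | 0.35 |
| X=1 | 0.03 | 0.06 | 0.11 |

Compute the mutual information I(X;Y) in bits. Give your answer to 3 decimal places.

0.007 bits

Marginals: p(X) = (0.8000, 0.2000), p(Y) = (0.2100, 0.3300, 0.4600).
I(X;Y) = Σ p(x,y)·log₂[p(x,y)/(p(x)p(y))].
  (0,1): 0.18·log₂(1.0714) = 0.0179
  (0,2): 0.27·log₂(1.0227) = 0.0088
  (0,3): 0.35·log₂(0.9511) = -0.0253
  (1,1): 0.03·log₂(0.7143) = -0.0146
  (1,2): 0.06·log₂(0.9091) = -0.0083
  (1,3): 0.11·log₂(1.1957) = 0.0284
Sum = 0.007 bits.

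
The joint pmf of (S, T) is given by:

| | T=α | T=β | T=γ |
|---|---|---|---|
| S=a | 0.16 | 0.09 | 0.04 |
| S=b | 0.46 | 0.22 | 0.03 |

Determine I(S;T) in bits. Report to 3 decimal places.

0.020 bits

Marginals: p(S) = (0.2900, 0.7100), p(T) = (0.6200, 0.3100, 0.0700).
I(S;T) = Σ p(x,y)·log₂[p(x,y)/(p(x)p(y))].
  (a,α): 0.16·log₂(0.8899) = -0.0269
  (a,β): 0.09·log₂(1.0011) = 0.0001
  (a,γ): 0.04·log₂(1.9704) = 0.0391
  (b,α): 0.46·log₂(1.0450) = 0.0292
  (b,β): 0.22·log₂(0.9995) = -0.0001
  (b,γ): 0.03·log₂(0.6036) = -0.0218
Sum = 0.020 bits.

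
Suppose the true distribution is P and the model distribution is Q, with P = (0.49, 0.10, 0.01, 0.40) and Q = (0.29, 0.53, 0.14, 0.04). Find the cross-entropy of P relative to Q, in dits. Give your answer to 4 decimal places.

0.8587 dits

H(P,Q) = −Σ p·log₁₀ q.
  −0.49·log₁₀(0.29) = 0.26342
  −0.10·log₁₀(0.53) = 0.02757
  −0.01·log₁₀(0.14) = 0.00854
  −0.40·log₁₀(0.04) = 0.55918
H(P,Q) = 0.8587 dits.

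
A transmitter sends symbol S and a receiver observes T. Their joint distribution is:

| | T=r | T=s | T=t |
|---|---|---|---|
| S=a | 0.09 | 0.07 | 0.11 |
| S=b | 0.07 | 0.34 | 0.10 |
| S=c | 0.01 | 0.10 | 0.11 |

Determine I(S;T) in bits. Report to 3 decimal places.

Marginals: p(S) = (0.2700, 0.5100, 0.2200), p(T) = (0.1700, 0.5100, 0.3200).
I(S;T) = Σ p(x,y)·log₂[p(x,y)/(p(x)p(y))].
  (a,r): 0.09·log₂(1.9608) = 0.0874
  (a,s): 0.07·log₂(0.5084) = -0.0683
  (a,t): 0.11·log₂(1.2731) = 0.0383
  (b,r): 0.07·log₂(0.8074) = -0.0216
  (b,s): 0.34·log₂(1.3072) = 0.1314
  (b,t): 0.10·log₂(0.6127) = -0.0707
  (c,r): 0.01·log₂(0.2674) = -0.0190
  (c,s): 0.10·log₂(0.8913) = -0.0166
  (c,t): 0.11·log₂(1.5625) = 0.0708
Sum = 0.132 bits.

0.132 bits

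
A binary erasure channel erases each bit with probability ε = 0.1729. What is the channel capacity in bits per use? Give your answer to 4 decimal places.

Binary erasure channel: capacity C = 1 − ε.
C = 1 − 0.1729 = 0.8271 bits per channel use.

0.8271 bits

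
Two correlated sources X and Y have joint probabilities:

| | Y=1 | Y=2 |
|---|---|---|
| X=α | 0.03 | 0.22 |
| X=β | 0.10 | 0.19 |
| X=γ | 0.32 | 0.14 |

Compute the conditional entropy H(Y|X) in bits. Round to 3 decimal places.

Chain rule: H(Y|X) = H(X,Y) − H(X).
Marginals: p(X) = (0.2500, 0.2900, 0.4600), p(Y) = (0.4500, 0.5500).
H(X,Y) = 2.3429 bits; H(X) = 1.5332 bits.
H(Y|X) = 2.3429 − 1.5332 = 0.810 bits.

0.810 bits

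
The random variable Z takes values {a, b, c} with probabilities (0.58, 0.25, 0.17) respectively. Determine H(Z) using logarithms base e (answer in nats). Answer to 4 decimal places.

H(Z) = −Σ p·ln p.
  −(0.58)·ln(0.58) = 0.31594
  −(0.25)·ln(0.25) = 0.34657
  −(0.17)·ln(0.17) = 0.30123
Sum: 0.31594 + 0.34657 + 0.30123 = 0.9637 nats.

0.9637 nats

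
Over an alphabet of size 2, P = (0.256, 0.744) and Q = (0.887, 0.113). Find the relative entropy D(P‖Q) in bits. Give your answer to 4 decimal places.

D(P‖Q) = Σ p·log₂(p/q).
  0.256·log₂(0.256/0.887) = -0.45895
  0.744·log₂(0.744/0.113) = 2.02292
D(P‖Q) = 1.5640 bits.

1.5640 bits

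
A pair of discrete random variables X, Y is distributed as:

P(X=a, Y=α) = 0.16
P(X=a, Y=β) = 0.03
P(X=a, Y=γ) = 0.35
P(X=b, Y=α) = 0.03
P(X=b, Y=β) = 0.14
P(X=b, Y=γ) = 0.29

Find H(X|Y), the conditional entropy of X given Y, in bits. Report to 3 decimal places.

0.870 bits

Marginals: p(X) = (0.5400, 0.4600), p(Y) = (0.1900, 0.1700, 0.6400).
H(X|Y) = Σ p(Y) · H(X|Y=·).
  Y=α: p=0.1900, H(X|Y=α) = 0.6292
  Y=β: p=0.1700, H(X|Y=β) = 0.6723
  Y=γ: p=0.6400, H(X|Y=γ) = 0.9937
Weighted sum = 0.870 bits.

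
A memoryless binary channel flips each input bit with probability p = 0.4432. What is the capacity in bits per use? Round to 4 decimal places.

Binary symmetric channel: C = 1 − h₂(ε) where h₂ is the binary entropy function.
h₂(0.4432) = −0.4432·log₂0.4432 − 0.5568·log₂0.5568 = 0.9907.
C = 1 − 0.9907 = 0.0093 bits per channel use.

0.0093 bits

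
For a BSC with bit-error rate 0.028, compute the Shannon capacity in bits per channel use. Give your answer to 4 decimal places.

Binary symmetric channel: C = 1 − h₂(ε) where h₂ is the binary entropy function.
h₂(0.028) = −0.028·log₂0.028 − 0.972·log₂0.972 = 0.1843.
C = 1 − 0.1843 = 0.8157 bits per channel use.

0.8157 bits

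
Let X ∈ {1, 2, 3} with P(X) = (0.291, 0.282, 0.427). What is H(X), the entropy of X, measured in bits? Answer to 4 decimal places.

H(X) = −Σ p·log₂ p.
  −(0.291)·log₂(0.291) = 0.51824
  −(0.282)·log₂(0.282) = 0.51500
  −(0.427)·log₂(0.427) = 0.52422
Sum: 0.51824 + 0.51500 + 0.52422 = 1.5575 bits.

1.5575 bits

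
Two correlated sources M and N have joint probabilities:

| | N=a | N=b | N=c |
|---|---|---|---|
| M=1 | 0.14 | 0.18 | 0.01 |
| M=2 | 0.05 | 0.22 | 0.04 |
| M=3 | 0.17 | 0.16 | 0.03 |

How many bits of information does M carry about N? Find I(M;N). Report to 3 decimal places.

0.072 bits

Marginals: p(M) = (0.3300, 0.3100, 0.3600), p(N) = (0.3600, 0.5600, 0.0800).
I(M;N) = H(M) + H(N) − H(M,N).
H(M) = 1.5822, H(N) = 1.2906, H(M,N) = 2.8007.
I(M;N) = 1.5822 + 1.2906 − 2.8007 = 0.072 bits.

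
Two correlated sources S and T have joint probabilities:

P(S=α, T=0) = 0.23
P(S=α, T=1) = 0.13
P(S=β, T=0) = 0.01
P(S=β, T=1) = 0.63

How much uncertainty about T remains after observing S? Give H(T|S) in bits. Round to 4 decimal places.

Chain rule: H(T|S) = H(S,T) − H(S).
Marginals: p(S) = (0.3600, 0.6400), p(T) = (0.2400, 0.7600).
H(S,T) = 1.3567 bits; H(S) = 0.9427 bits.
H(T|S) = 1.3567 − 0.9427 = 0.4140 bits.

0.4140 bits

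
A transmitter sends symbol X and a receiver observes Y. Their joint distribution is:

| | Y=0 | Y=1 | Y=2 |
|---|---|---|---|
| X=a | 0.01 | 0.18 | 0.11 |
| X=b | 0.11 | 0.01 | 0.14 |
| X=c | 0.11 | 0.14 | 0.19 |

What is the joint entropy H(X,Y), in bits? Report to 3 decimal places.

H(X,Y) = −Σ p(x,y)·log₂ p(x,y) over all 9 cells.
  cell (a,0): −0.01·log₂0.01 = 0.0664
  cell (a,1): −0.18·log₂0.18 = 0.4453
  cell (a,2): −0.11·log₂0.11 = 0.3503
  cell (b,0): −0.11·log₂0.11 = 0.3503
  cell (b,1): −0.01·log₂0.01 = 0.0664
  cell (b,2): −0.14·log₂0.14 = 0.3971
  cell (c,0): −0.11·log₂0.11 = 0.3503
  cell (c,1): −0.14·log₂0.14 = 0.3971
  cell (c,2): −0.19·log₂0.19 = 0.4552
Sum = 2.878 bits.

2.878 bits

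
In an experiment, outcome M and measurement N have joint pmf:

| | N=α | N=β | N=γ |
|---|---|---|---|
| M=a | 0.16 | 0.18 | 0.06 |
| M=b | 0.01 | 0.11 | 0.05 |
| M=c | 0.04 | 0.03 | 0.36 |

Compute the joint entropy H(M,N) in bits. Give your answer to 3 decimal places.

2.613 bits

H(M,N) = −Σ p(x,y)·log₂ p(x,y) over all 9 cells.
  cell (a,α): −0.16·log₂0.16 = 0.4230
  cell (a,β): −0.18·log₂0.18 = 0.4453
  cell (a,γ): −0.06·log₂0.06 = 0.2435
  cell (b,α): −0.01·log₂0.01 = 0.0664
  cell (b,β): −0.11·log₂0.11 = 0.3503
  cell (b,γ): −0.05·log₂0.05 = 0.2161
  cell (c,α): −0.04·log₂0.04 = 0.1858
  cell (c,β): −0.03·log₂0.03 = 0.1518
  cell (c,γ): −0.36·log₂0.36 = 0.5306
Sum = 2.613 bits.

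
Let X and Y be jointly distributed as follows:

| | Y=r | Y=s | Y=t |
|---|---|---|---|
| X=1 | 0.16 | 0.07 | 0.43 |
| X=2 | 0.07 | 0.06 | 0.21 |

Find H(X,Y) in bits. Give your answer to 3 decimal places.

H(X,Y) = −Σ p(x,y)·log₂ p(x,y) over all 6 cells.
  cell (1,r): −0.16·log₂0.16 = 0.4230
  cell (1,s): −0.07·log₂0.07 = 0.2686
  cell (1,t): −0.43·log₂0.43 = 0.5236
  cell (2,r): −0.07·log₂0.07 = 0.2686
  cell (2,s): −0.06·log₂0.06 = 0.2435
  cell (2,t): −0.21·log₂0.21 = 0.4728
Sum = 2.200 bits.

2.200 bits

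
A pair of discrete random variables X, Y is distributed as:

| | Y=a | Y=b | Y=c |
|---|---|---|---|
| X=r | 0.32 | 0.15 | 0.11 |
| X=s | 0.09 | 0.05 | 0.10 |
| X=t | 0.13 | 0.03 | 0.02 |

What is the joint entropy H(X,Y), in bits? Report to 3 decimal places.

H(X,Y) = −Σ p(x,y)·log₂ p(x,y) over all 9 cells.
  cell (r,a): −0.32·log₂0.32 = 0.5260
  cell (r,b): −0.15·log₂0.15 = 0.4105
  cell (r,c): −0.11·log₂0.11 = 0.3503
  cell (s,a): −0.09·log₂0.09 = 0.3127
  cell (s,b): −0.05·log₂0.05 = 0.2161
  cell (s,c): −0.10·log₂0.10 = 0.3322
  cell (t,a): −0.13·log₂0.13 = 0.3826
  cell (t,b): −0.03·log₂0.03 = 0.1518
  cell (t,c): −0.02·log₂0.02 = 0.1129
Sum = 2.795 bits.

2.795 bits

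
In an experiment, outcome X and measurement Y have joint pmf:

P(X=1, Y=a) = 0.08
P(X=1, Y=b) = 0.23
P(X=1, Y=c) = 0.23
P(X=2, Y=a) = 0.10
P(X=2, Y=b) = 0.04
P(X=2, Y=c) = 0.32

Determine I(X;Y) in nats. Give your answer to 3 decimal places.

0.079 nats

Marginals: p(X) = (0.5400, 0.4600), p(Y) = (0.1800, 0.2700, 0.5500).
I(X;Y) = H(X) + H(Y) − H(X,Y).
H(X) = 0.6899, H(Y) = 0.9910, H(X,Y) = 1.6017.
I(X;Y) = 0.6899 + 0.9910 − 1.6017 = 0.079 nats.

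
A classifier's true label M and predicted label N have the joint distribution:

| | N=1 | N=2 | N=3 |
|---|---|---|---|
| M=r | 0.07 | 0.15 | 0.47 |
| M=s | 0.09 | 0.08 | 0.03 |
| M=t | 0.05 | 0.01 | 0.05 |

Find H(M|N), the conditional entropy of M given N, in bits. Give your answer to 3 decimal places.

Marginals: p(M) = (0.6900, 0.2000, 0.1100), p(N) = (0.2100, 0.2400, 0.5500).
H(M|N) = Σ p(N) · H(M|N=·).
  N=1: p=0.2100, H(M|N=1) = 1.5452
  N=2: p=0.2400, H(M|N=2) = 1.1432
  N=3: p=0.5500, H(M|N=3) = 0.7372
Weighted sum = 1.004 bits.

1.004 bits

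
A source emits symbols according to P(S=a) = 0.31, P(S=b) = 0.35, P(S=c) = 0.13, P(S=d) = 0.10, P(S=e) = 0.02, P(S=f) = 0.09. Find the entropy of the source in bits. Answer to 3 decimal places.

2.194 bits

H(S) = −Σ p·log₂ p.
  −(0.31)·log₂(0.31) = 0.5238
  −(0.35)·log₂(0.35) = 0.5301
  −(0.13)·log₂(0.13) = 0.3826
  −(0.10)·log₂(0.10) = 0.3322
  −(0.02)·log₂(0.02) = 0.1129
  −(0.09)·log₂(0.09) = 0.3127
Sum: 0.5238 + 0.5301 + 0.3826 + 0.3322 + 0.1129 + 0.3127 = 2.194 bits.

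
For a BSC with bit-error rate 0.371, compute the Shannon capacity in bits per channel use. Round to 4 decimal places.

0.0486 bits

Binary symmetric channel: C = 1 − h₂(ε) where h₂ is the binary entropy function.
h₂(0.371) = −0.371·log₂0.371 − 0.629·log₂0.629 = 0.9514.
C = 1 − 0.9514 = 0.0486 bits per channel use.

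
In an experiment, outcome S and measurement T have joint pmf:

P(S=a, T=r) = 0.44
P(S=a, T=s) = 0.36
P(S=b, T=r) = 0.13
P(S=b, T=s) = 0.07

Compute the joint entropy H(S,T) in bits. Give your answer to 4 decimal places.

H(S,T) = −Σ p(x,y)·log₂ p(x,y) over all 4 cells.
  cell (a,r): −0.44·log₂0.44 = 0.52115
  cell (a,s): −0.36·log₂0.36 = 0.53062
  cell (b,r): −0.13·log₂0.13 = 0.38264
  cell (b,s): −0.07·log₂0.07 = 0.26856
Sum = 1.7030 bits.

1.7030 bits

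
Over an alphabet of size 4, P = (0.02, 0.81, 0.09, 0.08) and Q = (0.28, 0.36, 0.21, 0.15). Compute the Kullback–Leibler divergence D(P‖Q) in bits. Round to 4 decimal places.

0.6889 bits

D(P‖Q) = Σ p·log₂(p/q).
  0.02·log₂(0.02/0.28) = -0.07615
  0.81·log₂(0.81/0.36) = 0.94764
  0.09·log₂(0.09/0.21) = -0.11002
  0.08·log₂(0.08/0.15) = -0.07255
D(P‖Q) = 0.6889 bits.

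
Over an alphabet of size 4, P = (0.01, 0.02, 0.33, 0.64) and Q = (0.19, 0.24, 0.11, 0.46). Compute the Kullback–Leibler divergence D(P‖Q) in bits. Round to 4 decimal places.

D(P‖Q) = Σ p·log₂(p/q).
  0.01·log₂(0.01/0.19) = -0.04248
  0.02·log₂(0.02/0.24) = -0.07170
  0.33·log₂(0.33/0.11) = 0.52304
  0.64·log₂(0.64/0.46) = 0.30492
D(P‖Q) = 0.7138 bits.

0.7138 bits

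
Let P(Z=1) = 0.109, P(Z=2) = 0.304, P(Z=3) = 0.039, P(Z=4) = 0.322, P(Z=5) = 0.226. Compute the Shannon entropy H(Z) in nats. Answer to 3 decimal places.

1.431 nats

H(Z) = −Σ p·ln p.
  −(0.109)·ln(0.109) = 0.2416
  −(0.304)·ln(0.304) = 0.3620
  −(0.039)·ln(0.039) = 0.1265
  −(0.322)·ln(0.322) = 0.3649
  −(0.226)·ln(0.226) = 0.3361
Sum: 0.2416 + 0.3620 + 0.1265 + 0.3649 + 0.3361 = 1.431 nats.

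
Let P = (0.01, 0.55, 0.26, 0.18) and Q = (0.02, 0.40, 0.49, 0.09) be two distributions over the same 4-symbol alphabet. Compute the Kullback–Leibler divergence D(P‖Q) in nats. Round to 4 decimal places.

D(P‖Q) = Σ p·ln(p/q).
  0.01·ln(0.01/0.02) = -0.00693
  0.55·ln(0.55/0.40) = 0.17515
  0.26·ln(0.26/0.49) = -0.16477
  0.18·ln(0.18/0.09) = 0.12477
D(P‖Q) = 0.1282 nats.

0.1282 nats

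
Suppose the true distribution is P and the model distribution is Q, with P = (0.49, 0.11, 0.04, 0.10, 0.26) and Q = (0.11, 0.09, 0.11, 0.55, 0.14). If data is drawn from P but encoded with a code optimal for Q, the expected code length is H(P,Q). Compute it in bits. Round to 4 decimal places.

2.8936 bits

H(P,Q) = −Σ p·log₂ q.
  −0.49·log₂(0.11) = 1.56037
  −0.11·log₂(0.09) = 0.38213
  −0.04·log₂(0.11) = 0.12738
  −0.10·log₂(0.55) = 0.08625
  −0.26·log₂(0.14) = 0.73749
H(P,Q) = 2.8936 bits.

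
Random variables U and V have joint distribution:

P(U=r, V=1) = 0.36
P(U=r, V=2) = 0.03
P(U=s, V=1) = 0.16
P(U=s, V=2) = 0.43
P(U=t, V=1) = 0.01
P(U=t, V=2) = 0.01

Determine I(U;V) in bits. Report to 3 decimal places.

0.327 bits

Marginals: p(U) = (0.3900, 0.5900, 0.0200), p(V) = (0.5300, 0.4700).
I(U;V) = H(U) + H(V) − H(U,V).
H(U) = 1.0918, H(V) = 0.9974, H(U,V) = 1.7618.
I(U;V) = 1.0918 + 0.9974 − 1.7618 = 0.327 bits.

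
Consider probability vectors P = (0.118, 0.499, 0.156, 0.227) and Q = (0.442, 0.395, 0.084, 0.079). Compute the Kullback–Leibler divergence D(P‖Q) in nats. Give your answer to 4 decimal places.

0.2970 nats

D(P‖Q) = Σ p·ln(p/q).
  0.118·ln(0.118/0.442) = -0.15583
  0.499·ln(0.499/0.395) = 0.11663
  0.156·ln(0.156/0.084) = 0.09657
  0.227·ln(0.227/0.079) = 0.23960
D(P‖Q) = 0.2970 nats.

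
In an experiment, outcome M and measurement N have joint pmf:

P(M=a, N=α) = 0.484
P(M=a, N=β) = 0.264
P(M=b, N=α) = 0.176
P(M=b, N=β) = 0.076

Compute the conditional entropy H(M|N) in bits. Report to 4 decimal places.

Chain rule: H(M|N) = H(M,N) − H(N).
Marginals: p(M) = (0.7480, 0.2520), p(N) = (0.6600, 0.3400).
H(M,N) = 1.7376 bits; H(N) = 0.9248 bits.
H(M|N) = 1.7376 − 0.9248 = 0.8128 bits.

0.8128 bits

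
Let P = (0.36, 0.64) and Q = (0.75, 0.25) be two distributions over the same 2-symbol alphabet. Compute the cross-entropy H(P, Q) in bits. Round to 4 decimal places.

H(P,Q) = −Σ p·log₂ q.
  −0.36·log₂(0.75) = 0.14941
  −0.64·log₂(0.25) = 1.28000
H(P,Q) = 1.4294 bits.

1.4294 bits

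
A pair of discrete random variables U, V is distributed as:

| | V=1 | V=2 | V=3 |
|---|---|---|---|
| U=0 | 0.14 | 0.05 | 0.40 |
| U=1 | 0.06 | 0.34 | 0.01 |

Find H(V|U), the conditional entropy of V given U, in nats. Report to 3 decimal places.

0.696 nats

Chain rule: H(V|U) = H(U,V) − H(U).
Marginals: p(U) = (0.5900, 0.4100), p(V) = (0.2000, 0.3900, 0.4100).
H(U,V) = 1.3732 nats; H(U) = 0.6769 nats.
H(V|U) = 1.3732 − 0.6769 = 0.696 nats.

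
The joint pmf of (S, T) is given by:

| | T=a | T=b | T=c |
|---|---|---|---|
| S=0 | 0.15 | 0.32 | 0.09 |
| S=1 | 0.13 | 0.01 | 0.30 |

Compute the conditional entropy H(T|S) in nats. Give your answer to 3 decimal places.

Marginals: p(S) = (0.5600, 0.4400), p(T) = (0.2800, 0.3300, 0.3900).
H(T|S) = Σ p(S) · H(T|S=·).
  S=0: p=0.5600, H(T|S=0) = 0.9664
  S=1: p=0.4400, H(T|S=1) = 0.7074
Weighted sum = 0.852 nats.

0.852 nats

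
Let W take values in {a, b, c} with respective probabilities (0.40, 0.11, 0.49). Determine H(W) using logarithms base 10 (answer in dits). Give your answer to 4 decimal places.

H(W) = −Σ p·log₁₀ p.
  −(0.40)·log₁₀(0.40) = 0.15918
  −(0.11)·log₁₀(0.11) = 0.10545
  −(0.49)·log₁₀(0.49) = 0.15180
Sum: 0.15918 + 0.10545 + 0.15180 = 0.4164 dits.

0.4164 dits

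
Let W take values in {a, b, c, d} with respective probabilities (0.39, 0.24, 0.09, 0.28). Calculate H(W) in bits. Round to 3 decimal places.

H(W) = −Σ p·log₂ p.
  −(0.39)·log₂(0.39) = 0.5298
  −(0.24)·log₂(0.24) = 0.4941
  −(0.09)·log₂(0.09) = 0.3127
  −(0.28)·log₂(0.28) = 0.5142
Sum: 0.5298 + 0.4941 + 0.3127 + 0.5142 = 1.851 bits.

1.851 bits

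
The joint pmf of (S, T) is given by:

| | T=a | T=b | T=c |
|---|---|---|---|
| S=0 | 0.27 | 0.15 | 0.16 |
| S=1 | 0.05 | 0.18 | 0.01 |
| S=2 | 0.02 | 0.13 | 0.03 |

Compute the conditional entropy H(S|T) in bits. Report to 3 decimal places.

Marginals: p(S) = (0.5800, 0.2400, 0.1800), p(T) = (0.3400, 0.4600, 0.2000).
H(S|T) = Σ p(T) · H(S|T=·).
  T=a: p=0.3400, H(S|T=a) = 0.9112
  T=b: p=0.4600, H(S|T=b) = 1.5721
  T=c: p=0.2000, H(S|T=c) = 0.8842
Weighted sum = 1.210 bits.

1.210 bits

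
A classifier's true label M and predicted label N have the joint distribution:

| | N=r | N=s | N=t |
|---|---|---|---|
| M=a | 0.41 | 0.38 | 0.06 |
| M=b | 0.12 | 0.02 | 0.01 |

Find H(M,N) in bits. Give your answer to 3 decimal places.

H(M,N) = −Σ p(x,y)·log₂ p(x,y) over all 6 cells.
  cell (a,r): −0.41·log₂0.41 = 0.5274
  cell (a,s): −0.38·log₂0.38 = 0.5305
  cell (a,t): −0.06·log₂0.06 = 0.2435
  cell (b,r): −0.12·log₂0.12 = 0.3671
  cell (b,s): −0.02·log₂0.02 = 0.1129
  cell (b,t): −0.01·log₂0.01 = 0.0664
Sum = 1.848 bits.

1.848 bits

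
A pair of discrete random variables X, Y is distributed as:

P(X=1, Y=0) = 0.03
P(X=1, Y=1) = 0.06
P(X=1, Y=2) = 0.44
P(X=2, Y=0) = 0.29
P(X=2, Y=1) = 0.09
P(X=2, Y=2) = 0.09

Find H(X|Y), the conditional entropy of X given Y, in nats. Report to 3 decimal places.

0.442 nats

Marginals: p(X) = (0.5300, 0.4700), p(Y) = (0.3200, 0.1500, 0.5300).
H(X|Y) = Σ p(Y) · H(X|Y=·).
  Y=0: p=0.3200, H(X|Y=0) = 0.3111
  Y=1: p=0.1500, H(X|Y=1) = 0.6730
  Y=2: p=0.5300, H(X|Y=2) = 0.4556
Weighted sum = 0.442 nats.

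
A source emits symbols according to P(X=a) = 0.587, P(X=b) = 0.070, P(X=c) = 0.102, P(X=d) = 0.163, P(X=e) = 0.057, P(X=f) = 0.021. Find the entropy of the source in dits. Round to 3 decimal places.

H(X) = −Σ p·log₁₀ p.
  −(0.587)·log₁₀(0.587) = 0.1358
  −(0.070)·log₁₀(0.070) = 0.0808
  −(0.102)·log₁₀(0.102) = 0.1011
  −(0.163)·log₁₀(0.163) = 0.1284
  −(0.057)·log₁₀(0.057) = 0.0709
  −(0.021)·log₁₀(0.021) = 0.0352
Sum: 0.1358 + 0.0808 + 0.1011 + 0.1284 + 0.0709 + 0.0352 = 0.552 dits.

0.552 dits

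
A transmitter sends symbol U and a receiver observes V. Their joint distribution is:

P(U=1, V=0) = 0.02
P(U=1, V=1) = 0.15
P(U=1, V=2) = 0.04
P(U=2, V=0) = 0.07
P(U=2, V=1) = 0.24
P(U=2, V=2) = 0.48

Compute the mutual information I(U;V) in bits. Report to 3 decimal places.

0.094 bits

Marginals: p(U) = (0.2100, 0.7900), p(V) = (0.0900, 0.3900, 0.5200).
I(U;V) = H(U) + H(V) − H(U,V).
H(U) = 0.7415, H(V) = 1.3330, H(U,V) = 1.9801.
I(U;V) = 0.7415 + 1.3330 − 1.9801 = 0.094 bits.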